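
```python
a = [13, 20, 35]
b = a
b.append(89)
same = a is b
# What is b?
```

After line 1: a = [13, 20, 35]
After line 2 (b = a is an alias, same object): a = [13, 20, 35], b = [13, 20, 35]
After line 3 (b.append mutates the shared list): a = [13, 20, 35, 89], b = [13, 20, 35, 89]
After line 4 (same = a is b; same object -> True): same = True

[13, 20, 35, 89]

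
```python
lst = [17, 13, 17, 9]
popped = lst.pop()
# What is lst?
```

[17, 13, 17]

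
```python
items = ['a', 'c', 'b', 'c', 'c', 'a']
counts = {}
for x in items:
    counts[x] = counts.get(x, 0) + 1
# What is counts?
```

Initial: counts = {}, items = ['a', 'c', 'b', 'c', 'c', 'a']
See 'a': counts = {'a': 1}
See 'c': counts = {'a': 1, 'c': 1}
See 'b': counts = {'a': 1, 'c': 1, 'b': 1}
See 'c': counts = {'a': 1, 'c': 2, 'b': 1}
See 'c': counts = {'a': 1, 'c': 3, 'b': 1}
See 'a': counts = {'a': 2, 'c': 3, 'b': 1}

{'a': 2, 'c': 3, 'b': 1}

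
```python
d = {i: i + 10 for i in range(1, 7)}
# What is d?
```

{1: 11, 2: 12, 3: 13, 4: 14, 5: 15, 6: 16}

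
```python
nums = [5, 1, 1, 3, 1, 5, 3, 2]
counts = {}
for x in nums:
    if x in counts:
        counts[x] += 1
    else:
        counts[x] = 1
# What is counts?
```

Initial: counts = {}, nums = [5, 1, 1, 3, 1, 5, 3, 2]
See 5: counts = {5: 1}
See 1: counts = {5: 1, 1: 1}
See 1: counts = {5: 1, 1: 2}
See 3: counts = {5: 1, 1: 2, 3: 1}
See 1: counts = {5: 1, 1: 3, 3: 1}
See 5: counts = {5: 2, 1: 3, 3: 1}
See 3: counts = {5: 2, 1: 3, 3: 2}
See 2: counts = {5: 2, 1: 3, 3: 2, 2: 1}

{5: 2, 1: 3, 3: 2, 2: 1}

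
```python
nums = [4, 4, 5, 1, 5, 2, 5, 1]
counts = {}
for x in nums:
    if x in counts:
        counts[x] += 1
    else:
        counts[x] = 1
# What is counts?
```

Initial: counts = {}, nums = [4, 4, 5, 1, 5, 2, 5, 1]
See 4: counts = {4: 1}
See 4: counts = {4: 2}
See 5: counts = {4: 2, 5: 1}
See 1: counts = {4: 2, 5: 1, 1: 1}
See 5: counts = {4: 2, 5: 2, 1: 1}
See 2: counts = {4: 2, 5: 2, 1: 1, 2: 1}
See 5: counts = {4: 2, 5: 3, 1: 1, 2: 1}
See 1: counts = {4: 2, 5: 3, 1: 2, 2: 1}

{4: 2, 5: 3, 1: 2, 2: 1}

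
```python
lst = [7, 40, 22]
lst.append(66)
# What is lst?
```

[7, 40, 22, 66]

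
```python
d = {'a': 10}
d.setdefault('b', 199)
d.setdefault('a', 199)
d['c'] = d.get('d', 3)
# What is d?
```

After line 1: d = {'a': 10}
After line 2 (setdefault adds 'b'=199): d = {'a': 10, 'b': 199}
After line 3 (setdefault 'a' no-op, already exists): d = {'a': 10, 'b': 199}
After line 4 (get('d', 3) returns default since 'd' not in d): d = {'a': 10, 'b': 199, 'c': 3}

{'a': 10, 'b': 199, 'c': 3}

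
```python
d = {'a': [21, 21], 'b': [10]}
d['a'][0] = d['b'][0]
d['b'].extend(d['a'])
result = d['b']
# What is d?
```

After line 1: d = {'a': [21, 21], 'b': [10]}
After line 2 (a[0] = b[0] = 10): d = {'a': [10, 21], 'b': [10]}
After line 3 (b.extend(a) appends [10, 21]): d = {'a': [10, 21], 'b': [10, 10, 21]}
After line 4: result = d['b'] = [10, 10, 21]

{'a': [10, 21], 'b': [10, 10, 21]}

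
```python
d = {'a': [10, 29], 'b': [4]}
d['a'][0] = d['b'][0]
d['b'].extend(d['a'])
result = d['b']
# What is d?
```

After line 1: d = {'a': [10, 29], 'b': [4]}
After line 2 (a[0] = b[0] = 4): d = {'a': [4, 29], 'b': [4]}
After line 3 (b.extend(a) appends [4, 29]): d = {'a': [4, 29], 'b': [4, 4, 29]}
After line 4: result = d['b'] = [4, 4, 29]

{'a': [4, 29], 'b': [4, 4, 29]}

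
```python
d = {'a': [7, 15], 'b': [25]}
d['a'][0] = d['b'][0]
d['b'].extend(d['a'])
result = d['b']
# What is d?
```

After line 1: d = {'a': [7, 15], 'b': [25]}
After line 2 (a[0] = b[0] = 25): d = {'a': [25, 15], 'b': [25]}
After line 3 (b.extend(a) appends [25, 15]): d = {'a': [25, 15], 'b': [25, 25, 15]}
After line 4: result = d['b'] = [25, 25, 15]

{'a': [25, 15], 'b': [25, 25, 15]}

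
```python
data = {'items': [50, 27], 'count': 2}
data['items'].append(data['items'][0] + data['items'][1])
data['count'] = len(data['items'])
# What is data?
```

After line 1: data = {'items': [50, 27], 'count': 2}
After line 2 (append 50 + 27 = 77): data = {'items': [50, 27, 77], 'count': 2}
After line 3 (count = len(items) = 3): data = {'items': [50, 27, 77], 'count': 3}

{'items': [50, 27, 77], 'count': 3}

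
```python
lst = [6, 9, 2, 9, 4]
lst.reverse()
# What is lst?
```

[4, 9, 2, 9, 6]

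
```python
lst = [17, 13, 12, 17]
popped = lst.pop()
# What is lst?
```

[17, 13, 12]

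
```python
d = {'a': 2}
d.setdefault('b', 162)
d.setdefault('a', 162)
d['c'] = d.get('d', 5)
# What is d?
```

After line 1: d = {'a': 2}
After line 2 (setdefault adds 'b'=162): d = {'a': 2, 'b': 162}
After line 3 (setdefault 'a' no-op, already exists): d = {'a': 2, 'b': 162}
After line 4 (get('d', 5) returns default since 'd' not in d): d = {'a': 2, 'b': 162, 'c': 5}

{'a': 2, 'b': 162, 'c': 5}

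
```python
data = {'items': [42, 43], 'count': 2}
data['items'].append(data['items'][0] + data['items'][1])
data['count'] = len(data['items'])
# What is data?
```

After line 1: data = {'items': [42, 43], 'count': 2}
After line 2 (append 42 + 43 = 85): data = {'items': [42, 43, 85], 'count': 2}
After line 3 (count = len(items) = 3): data = {'items': [42, 43, 85], 'count': 3}

{'items': [42, 43, 85], 'count': 3}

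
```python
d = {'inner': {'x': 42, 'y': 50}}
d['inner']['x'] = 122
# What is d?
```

After line 1: d = {'inner': {'x': 42, 'y': 50}}
After line 2 (inner x overwritten): d = {'inner': {'x': 122, 'y': 50}}

{'inner': {'x': 122, 'y': 50}}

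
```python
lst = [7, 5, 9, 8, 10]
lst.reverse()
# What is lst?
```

[10, 8, 9, 5, 7]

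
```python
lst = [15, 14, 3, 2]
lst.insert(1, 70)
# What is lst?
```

[15, 70, 14, 3, 2]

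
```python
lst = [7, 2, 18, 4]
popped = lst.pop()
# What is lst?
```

[7, 2, 18]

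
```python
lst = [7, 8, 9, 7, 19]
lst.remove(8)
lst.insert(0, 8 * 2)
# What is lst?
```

After line 1: lst = [7, 8, 9, 7, 19]
After line 2 (remove first 8): lst = [7, 9, 7, 19]
After line 3 (insert 16 at index 0): lst = [16, 7, 9, 7, 19]

[16, 7, 9, 7, 19]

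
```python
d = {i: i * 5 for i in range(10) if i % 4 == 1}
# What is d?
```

{1: 5, 5: 25, 9: 45}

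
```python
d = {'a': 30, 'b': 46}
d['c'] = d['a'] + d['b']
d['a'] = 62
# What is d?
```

After line 1: d = {'a': 30, 'b': 46}
After line 2 (d['c'] = 30 + 46): d = {'a': 30, 'b': 46, 'c': 76}
After line 3: d = {'a': 62, 'b': 46, 'c': 76}

{'a': 62, 'b': 46, 'c': 76}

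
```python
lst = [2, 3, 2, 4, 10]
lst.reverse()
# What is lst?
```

[10, 4, 2, 3, 2]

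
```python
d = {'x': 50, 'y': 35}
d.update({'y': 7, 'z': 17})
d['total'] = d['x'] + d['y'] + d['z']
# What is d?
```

After line 1: d = {'x': 50, 'y': 35}
After line 2 (y overwritten, z added): d = {'x': 50, 'y': 7, 'z': 17}
After line 3 (total = 50 + 7 + 17 = 74): d = {'x': 50, 'y': 7, 'z': 17, 'total': 74}

{'x': 50, 'y': 7, 'z': 17, 'total': 74}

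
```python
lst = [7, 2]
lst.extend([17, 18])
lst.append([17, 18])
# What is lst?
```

After line 1: lst = [7, 2]
After line 2 (extend unpacks [17, 18]): lst = [7, 2, 17, 18]
After line 3 (append adds [17, 18] as single element): lst = [7, 2, 17, 18, [17, 18]]

[7, 2, 17, 18, [17, 18]]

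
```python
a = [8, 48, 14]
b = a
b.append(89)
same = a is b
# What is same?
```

After line 1: a = [8, 48, 14]
After line 2 (b = a is an alias, same object): a = [8, 48, 14], b = [8, 48, 14]
After line 3 (b.append mutates the shared list): a = [8, 48, 14, 89], b = [8, 48, 14, 89]
After line 4 (same = a is b; same object -> True): same = True

True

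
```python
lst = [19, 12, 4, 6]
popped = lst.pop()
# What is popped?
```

6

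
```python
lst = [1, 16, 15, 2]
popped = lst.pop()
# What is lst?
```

[1, 16, 15]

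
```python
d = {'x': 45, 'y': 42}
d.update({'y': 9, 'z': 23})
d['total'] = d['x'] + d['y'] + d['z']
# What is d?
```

After line 1: d = {'x': 45, 'y': 42}
After line 2 (y overwritten, z added): d = {'x': 45, 'y': 9, 'z': 23}
After line 3 (total = 45 + 9 + 23 = 77): d = {'x': 45, 'y': 9, 'z': 23, 'total': 77}

{'x': 45, 'y': 9, 'z': 23, 'total': 77}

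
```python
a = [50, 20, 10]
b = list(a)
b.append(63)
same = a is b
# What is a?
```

After line 1: a = [50, 20, 10]
After line 2 (b = list(a) is a shallow copy, new object): a = [50, 20, 10], b = [50, 20, 10]
After line 3 (append only mutates b): a = [50, 20, 10], b = [50, 20, 10, 63]
After line 4 (same = a is b; different objects -> False): same = False

[50, 20, 10]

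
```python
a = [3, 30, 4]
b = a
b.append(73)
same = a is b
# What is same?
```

After line 1: a = [3, 30, 4]
After line 2 (b = a is an alias, same object): a = [3, 30, 4], b = [3, 30, 4]
After line 3 (b.append mutates the shared list): a = [3, 30, 4, 73], b = [3, 30, 4, 73]
After line 4 (same = a is b; same object -> True): same = True

True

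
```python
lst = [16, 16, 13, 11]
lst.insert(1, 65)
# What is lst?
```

[16, 65, 16, 13, 11]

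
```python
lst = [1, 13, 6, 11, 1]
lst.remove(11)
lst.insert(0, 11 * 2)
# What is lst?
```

After line 1: lst = [1, 13, 6, 11, 1]
After line 2 (remove first 11): lst = [1, 13, 6, 1]
After line 3 (insert 22 at index 0): lst = [22, 1, 13, 6, 1]

[22, 1, 13, 6, 1]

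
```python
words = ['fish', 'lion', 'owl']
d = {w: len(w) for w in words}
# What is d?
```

{'fish': 4, 'lion': 4, 'owl': 3}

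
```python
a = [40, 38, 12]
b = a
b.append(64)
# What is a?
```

After line 1: a = [40, 38, 12]
After line 2 (b = a is an alias, same object): a = [40, 38, 12], b = [40, 38, 12]
After line 3 (b.append mutates the shared list): a = [40, 38, 12, 64], b = [40, 38, 12, 64]

[40, 38, 12, 64]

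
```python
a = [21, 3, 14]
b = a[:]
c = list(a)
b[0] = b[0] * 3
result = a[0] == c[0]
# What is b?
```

After line 1: a = [21, 3, 14]
After line 2 (b = a[:], copy): a = [21, 3, 14], b = [21, 3, 14]
After line 3 (c = list(a) is a copy, new object): c = [21, 3, 14]
After line 4 (b[0] = 21 * 3 = 63; only b mutates (copy)): a = [21, 3, 14], b = [63, 3, 14], c = [21, 3, 14]
After line 5 (a[0] = 21, c[0] = 21; result = True)

[63, 3, 14]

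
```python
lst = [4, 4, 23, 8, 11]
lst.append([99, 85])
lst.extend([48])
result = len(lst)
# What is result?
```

After line 1: lst = [4, 4, 23, 8, 11]
After line 2 (append adds [99, 85] as single element): lst = [4, 4, 23, 8, 11, [99, 85]]
After line 3 (extend unpacks [48], adds 48): lst = [4, 4, 23, 8, 11, [99, 85], 48]
After line 4: result = len(lst) = 7

7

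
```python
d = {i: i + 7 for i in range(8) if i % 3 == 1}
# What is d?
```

{1: 8, 4: 11, 7: 14}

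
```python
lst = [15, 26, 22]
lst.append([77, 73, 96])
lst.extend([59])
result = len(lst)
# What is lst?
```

After line 1: lst = [15, 26, 22]
After line 2 (append adds [77, 73, 96] as single element): lst = [15, 26, 22, [77, 73, 96]]
After line 3 (extend unpacks [59], adds 59): lst = [15, 26, 22, [77, 73, 96], 59]
After line 4: result = len(lst) = 5

[15, 26, 22, [77, 73, 96], 59]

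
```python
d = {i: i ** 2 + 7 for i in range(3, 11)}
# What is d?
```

{3: 16, 4: 23, 5: 32, 6: 43, 7: 56, 8: 71, 9: 88, 10: 107}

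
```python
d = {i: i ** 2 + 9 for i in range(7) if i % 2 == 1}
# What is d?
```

{1: 10, 3: 18, 5: 34}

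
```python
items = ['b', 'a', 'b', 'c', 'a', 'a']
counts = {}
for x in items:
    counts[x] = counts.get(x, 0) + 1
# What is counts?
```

Initial: counts = {}, items = ['b', 'a', 'b', 'c', 'a', 'a']
See 'b': counts = {'b': 1}
See 'a': counts = {'b': 1, 'a': 1}
See 'b': counts = {'b': 2, 'a': 1}
See 'c': counts = {'b': 2, 'a': 1, 'c': 1}
See 'a': counts = {'b': 2, 'a': 2, 'c': 1}
See 'a': counts = {'b': 2, 'a': 3, 'c': 1}

{'b': 2, 'a': 3, 'c': 1}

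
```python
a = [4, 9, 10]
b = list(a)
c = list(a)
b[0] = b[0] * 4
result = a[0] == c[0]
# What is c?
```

After line 1: a = [4, 9, 10]
After line 2 (b = list(a), copy): a = [4, 9, 10], b = [4, 9, 10]
After line 3 (c = list(a) is a copy, new object): c = [4, 9, 10]
After line 4 (b[0] = 4 * 4 = 16; only b mutates (copy)): a = [4, 9, 10], b = [16, 9, 10], c = [4, 9, 10]
After line 5 (a[0] = 4, c[0] = 4; result = True)

[4, 9, 10]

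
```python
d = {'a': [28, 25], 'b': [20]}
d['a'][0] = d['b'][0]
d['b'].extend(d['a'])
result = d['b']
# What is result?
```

After line 1: d = {'a': [28, 25], 'b': [20]}
After line 2 (a[0] = b[0] = 20): d = {'a': [20, 25], 'b': [20]}
After line 3 (b.extend(a) appends [20, 25]): d = {'a': [20, 25], 'b': [20, 20, 25]}
After line 4: result = d['b'] = [20, 20, 25]

[20, 20, 25]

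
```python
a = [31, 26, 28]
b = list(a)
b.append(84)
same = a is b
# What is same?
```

After line 1: a = [31, 26, 28]
After line 2 (b = list(a) is a shallow copy, new object): a = [31, 26, 28], b = [31, 26, 28]
After line 3 (append only mutates b): a = [31, 26, 28], b = [31, 26, 28, 84]
After line 4 (same = a is b; different objects -> False): same = False

False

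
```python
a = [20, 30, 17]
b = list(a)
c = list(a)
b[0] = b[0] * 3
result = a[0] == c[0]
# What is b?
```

After line 1: a = [20, 30, 17]
After line 2 (b = list(a), copy): a = [20, 30, 17], b = [20, 30, 17]
After line 3 (c = list(a) is a copy, new object): c = [20, 30, 17]
After line 4 (b[0] = 20 * 3 = 60; only b mutates (copy)): a = [20, 30, 17], b = [60, 30, 17], c = [20, 30, 17]
After line 5 (a[0] = 20, c[0] = 20; result = True)

[60, 30, 17]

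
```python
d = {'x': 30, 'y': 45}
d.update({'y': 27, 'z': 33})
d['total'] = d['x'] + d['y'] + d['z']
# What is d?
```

After line 1: d = {'x': 30, 'y': 45}
After line 2 (y overwritten, z added): d = {'x': 30, 'y': 27, 'z': 33}
After line 3 (total = 30 + 27 + 33 = 90): d = {'x': 30, 'y': 27, 'z': 33, 'total': 90}

{'x': 30, 'y': 27, 'z': 33, 'total': 90}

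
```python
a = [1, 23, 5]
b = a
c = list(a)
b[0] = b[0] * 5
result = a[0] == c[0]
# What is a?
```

After line 1: a = [1, 23, 5]
After line 2 (b = a, alias): a = [1, 23, 5], b = [1, 23, 5]
After line 3 (c = list(a) is a copy, new object): c = [1, 23, 5]
After line 4 (b[0] = 1 * 5 = 5; mutates shared a/b): a = b = [5, 23, 5], c = [1, 23, 5]
After line 5 (a[0] = 5, c[0] = 1; result = False)

[5, 23, 5]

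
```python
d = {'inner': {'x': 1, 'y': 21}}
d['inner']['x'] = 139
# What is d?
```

After line 1: d = {'inner': {'x': 1, 'y': 21}}
After line 2 (inner x overwritten): d = {'inner': {'x': 139, 'y': 21}}

{'inner': {'x': 139, 'y': 21}}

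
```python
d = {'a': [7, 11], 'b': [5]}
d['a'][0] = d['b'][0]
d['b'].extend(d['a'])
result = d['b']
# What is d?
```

After line 1: d = {'a': [7, 11], 'b': [5]}
After line 2 (a[0] = b[0] = 5): d = {'a': [5, 11], 'b': [5]}
After line 3 (b.extend(a) appends [5, 11]): d = {'a': [5, 11], 'b': [5, 5, 11]}
After line 4: result = d['b'] = [5, 5, 11]

{'a': [5, 11], 'b': [5, 5, 11]}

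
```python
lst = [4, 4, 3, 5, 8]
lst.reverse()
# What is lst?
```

[8, 5, 3, 4, 4]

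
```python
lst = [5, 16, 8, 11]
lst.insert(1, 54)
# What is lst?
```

[5, 54, 16, 8, 11]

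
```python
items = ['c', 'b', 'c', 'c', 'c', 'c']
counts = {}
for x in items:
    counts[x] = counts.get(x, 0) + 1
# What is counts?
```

Initial: counts = {}, items = ['c', 'b', 'c', 'c', 'c', 'c']
See 'c': counts = {'c': 1}
See 'b': counts = {'c': 1, 'b': 1}
See 'c': counts = {'c': 2, 'b': 1}
See 'c': counts = {'c': 3, 'b': 1}
See 'c': counts = {'c': 4, 'b': 1}
See 'c': counts = {'c': 5, 'b': 1}

{'c': 5, 'b': 1}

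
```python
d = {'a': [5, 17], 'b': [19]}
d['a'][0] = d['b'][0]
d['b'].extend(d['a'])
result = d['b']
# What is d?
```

After line 1: d = {'a': [5, 17], 'b': [19]}
After line 2 (a[0] = b[0] = 19): d = {'a': [19, 17], 'b': [19]}
After line 3 (b.extend(a) appends [19, 17]): d = {'a': [19, 17], 'b': [19, 19, 17]}
After line 4: result = d['b'] = [19, 19, 17]

{'a': [19, 17], 'b': [19, 19, 17]}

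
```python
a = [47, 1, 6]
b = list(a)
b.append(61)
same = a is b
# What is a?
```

After line 1: a = [47, 1, 6]
After line 2 (b = list(a) is a shallow copy, new object): a = [47, 1, 6], b = [47, 1, 6]
After line 3 (append only mutates b): a = [47, 1, 6], b = [47, 1, 6, 61]
After line 4 (same = a is b; different objects -> False): same = False

[47, 1, 6]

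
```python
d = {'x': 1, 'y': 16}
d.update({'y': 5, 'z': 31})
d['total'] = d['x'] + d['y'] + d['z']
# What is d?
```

After line 1: d = {'x': 1, 'y': 16}
After line 2 (y overwritten, z added): d = {'x': 1, 'y': 5, 'z': 31}
After line 3 (total = 1 + 5 + 31 = 37): d = {'x': 1, 'y': 5, 'z': 31, 'total': 37}

{'x': 1, 'y': 5, 'z': 31, 'total': 37}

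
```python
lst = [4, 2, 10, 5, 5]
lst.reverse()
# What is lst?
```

[5, 5, 10, 2, 4]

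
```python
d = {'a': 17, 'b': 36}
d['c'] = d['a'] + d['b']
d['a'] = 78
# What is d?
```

After line 1: d = {'a': 17, 'b': 36}
After line 2 (d['c'] = 17 + 36): d = {'a': 17, 'b': 36, 'c': 53}
After line 3: d = {'a': 78, 'b': 36, 'c': 53}

{'a': 78, 'b': 36, 'c': 53}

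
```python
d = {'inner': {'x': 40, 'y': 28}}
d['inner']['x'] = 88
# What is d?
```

After line 1: d = {'inner': {'x': 40, 'y': 28}}
After line 2 (inner x overwritten): d = {'inner': {'x': 88, 'y': 28}}

{'inner': {'x': 88, 'y': 28}}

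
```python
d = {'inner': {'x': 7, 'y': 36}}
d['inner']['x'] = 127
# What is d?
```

After line 1: d = {'inner': {'x': 7, 'y': 36}}
After line 2 (inner x overwritten): d = {'inner': {'x': 127, 'y': 36}}

{'inner': {'x': 127, 'y': 36}}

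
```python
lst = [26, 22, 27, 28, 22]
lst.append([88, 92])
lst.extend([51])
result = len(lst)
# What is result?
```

After line 1: lst = [26, 22, 27, 28, 22]
After line 2 (append adds [88, 92] as single element): lst = [26, 22, 27, 28, 22, [88, 92]]
After line 3 (extend unpacks [51], adds 51): lst = [26, 22, 27, 28, 22, [88, 92], 51]
After line 4: result = len(lst) = 7

7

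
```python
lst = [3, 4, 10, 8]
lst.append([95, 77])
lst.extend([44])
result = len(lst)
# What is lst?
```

After line 1: lst = [3, 4, 10, 8]
After line 2 (append adds [95, 77] as single element): lst = [3, 4, 10, 8, [95, 77]]
After line 3 (extend unpacks [44], adds 44): lst = [3, 4, 10, 8, [95, 77], 44]
After line 4: result = len(lst) = 6

[3, 4, 10, 8, [95, 77], 44]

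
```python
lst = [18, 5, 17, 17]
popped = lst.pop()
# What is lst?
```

[18, 5, 17]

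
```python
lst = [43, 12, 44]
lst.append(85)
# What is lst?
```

[43, 12, 44, 85]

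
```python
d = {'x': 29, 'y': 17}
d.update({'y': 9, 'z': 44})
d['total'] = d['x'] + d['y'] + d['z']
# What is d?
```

After line 1: d = {'x': 29, 'y': 17}
After line 2 (y overwritten, z added): d = {'x': 29, 'y': 9, 'z': 44}
After line 3 (total = 29 + 9 + 44 = 82): d = {'x': 29, 'y': 9, 'z': 44, 'total': 82}

{'x': 29, 'y': 9, 'z': 44, 'total': 82}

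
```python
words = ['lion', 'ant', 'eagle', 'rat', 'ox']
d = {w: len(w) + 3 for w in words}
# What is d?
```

{'lion': 7, 'ant': 6, 'eagle': 8, 'rat': 6, 'ox': 5}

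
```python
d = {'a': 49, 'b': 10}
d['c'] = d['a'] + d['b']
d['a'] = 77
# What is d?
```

After line 1: d = {'a': 49, 'b': 10}
After line 2 (d['c'] = 49 + 10): d = {'a': 49, 'b': 10, 'c': 59}
After line 3: d = {'a': 77, 'b': 10, 'c': 59}

{'a': 77, 'b': 10, 'c': 59}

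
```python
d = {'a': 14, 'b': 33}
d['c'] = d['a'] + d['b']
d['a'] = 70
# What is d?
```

After line 1: d = {'a': 14, 'b': 33}
After line 2 (d['c'] = 14 + 33): d = {'a': 14, 'b': 33, 'c': 47}
After line 3: d = {'a': 70, 'b': 33, 'c': 47}

{'a': 70, 'b': 33, 'c': 47}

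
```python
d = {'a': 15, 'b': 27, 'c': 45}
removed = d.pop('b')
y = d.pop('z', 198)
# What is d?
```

After line 1: d = {'a': 15, 'b': 27, 'c': 45}
After line 2 (pop 'b' returns 27): d = {'a': 15, 'c': 45}, removed = 27
After line 3 (pop 'z' missing, returns default 198): d = {'a': 15, 'c': 45}, y = 198

{'a': 15, 'c': 45}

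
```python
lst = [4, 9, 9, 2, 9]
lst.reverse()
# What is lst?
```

[9, 2, 9, 9, 4]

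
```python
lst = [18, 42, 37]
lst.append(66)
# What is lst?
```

[18, 42, 37, 66]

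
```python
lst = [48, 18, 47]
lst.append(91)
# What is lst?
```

[48, 18, 47, 91]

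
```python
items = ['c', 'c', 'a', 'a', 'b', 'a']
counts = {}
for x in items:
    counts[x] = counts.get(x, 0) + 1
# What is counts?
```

Initial: counts = {}, items = ['c', 'c', 'a', 'a', 'b', 'a']
See 'c': counts = {'c': 1}
See 'c': counts = {'c': 2}
See 'a': counts = {'c': 2, 'a': 1}
See 'a': counts = {'c': 2, 'a': 2}
See 'b': counts = {'c': 2, 'a': 2, 'b': 1}
See 'a': counts = {'c': 2, 'a': 3, 'b': 1}

{'c': 2, 'a': 3, 'b': 1}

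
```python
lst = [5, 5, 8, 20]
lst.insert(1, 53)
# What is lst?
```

[5, 53, 5, 8, 20]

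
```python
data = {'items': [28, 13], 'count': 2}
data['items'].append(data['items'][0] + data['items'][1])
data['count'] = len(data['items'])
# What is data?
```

After line 1: data = {'items': [28, 13], 'count': 2}
After line 2 (append 28 + 13 = 41): data = {'items': [28, 13, 41], 'count': 2}
After line 3 (count = len(items) = 3): data = {'items': [28, 13, 41], 'count': 3}

{'items': [28, 13, 41], 'count': 3}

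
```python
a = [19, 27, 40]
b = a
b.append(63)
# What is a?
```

After line 1: a = [19, 27, 40]
After line 2 (b = a is an alias, same object): a = [19, 27, 40], b = [19, 27, 40]
After line 3 (b.append mutates the shared list): a = [19, 27, 40, 63], b = [19, 27, 40, 63]

[19, 27, 40, 63]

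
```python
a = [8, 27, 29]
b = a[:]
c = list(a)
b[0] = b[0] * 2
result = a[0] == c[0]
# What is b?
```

After line 1: a = [8, 27, 29]
After line 2 (b = a[:], copy): a = [8, 27, 29], b = [8, 27, 29]
After line 3 (c = list(a) is a copy, new object): c = [8, 27, 29]
After line 4 (b[0] = 8 * 2 = 16; only b mutates (copy)): a = [8, 27, 29], b = [16, 27, 29], c = [8, 27, 29]
After line 5 (a[0] = 8, c[0] = 8; result = True)

[16, 27, 29]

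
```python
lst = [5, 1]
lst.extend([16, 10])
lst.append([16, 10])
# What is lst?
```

After line 1: lst = [5, 1]
After line 2 (extend unpacks [16, 10]): lst = [5, 1, 16, 10]
After line 3 (append adds [16, 10] as single element): lst = [5, 1, 16, 10, [16, 10]]

[5, 1, 16, 10, [16, 10]]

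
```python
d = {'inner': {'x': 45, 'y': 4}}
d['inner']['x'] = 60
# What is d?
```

After line 1: d = {'inner': {'x': 45, 'y': 4}}
After line 2 (inner x overwritten): d = {'inner': {'x': 60, 'y': 4}}

{'inner': {'x': 60, 'y': 4}}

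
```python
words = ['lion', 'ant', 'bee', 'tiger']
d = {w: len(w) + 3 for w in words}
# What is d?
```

{'lion': 7, 'ant': 6, 'bee': 6, 'tiger': 8}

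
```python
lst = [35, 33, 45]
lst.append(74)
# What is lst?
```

[35, 33, 45, 74]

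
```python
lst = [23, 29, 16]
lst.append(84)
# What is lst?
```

[23, 29, 16, 84]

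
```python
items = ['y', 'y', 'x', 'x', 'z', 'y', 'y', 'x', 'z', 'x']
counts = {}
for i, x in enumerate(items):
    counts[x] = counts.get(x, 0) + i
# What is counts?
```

Initial: counts = {}, items = ['y', 'y', 'x', 'x', 'z', 'y', 'y', 'x', 'z', 'x']
i=0, x='y': counts = {'y': 0}
i=1, x='y': counts = {'y': 1}
i=2, x='x': counts = {'y': 1, 'x': 2}
i=3, x='x': counts = {'y': 1, 'x': 5}
i=4, x='z': counts = {'y': 1, 'x': 5, 'z': 4}
i=5, x='y': counts = {'y': 6, 'x': 5, 'z': 4}
i=6, x='y': counts = {'y': 12, 'x': 5, 'z': 4}
i=7, x='x': counts = {'y': 12, 'x': 12, 'z': 4}
i=8, x='z': counts = {'y': 12, 'x': 12, 'z': 12}
i=9, x='x': counts = {'y': 12, 'x': 21, 'z': 12}

{'y': 12, 'x': 21, 'z': 12}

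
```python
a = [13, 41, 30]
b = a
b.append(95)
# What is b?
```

After line 1: a = [13, 41, 30]
After line 2 (b = a is an alias, same object): a = [13, 41, 30], b = [13, 41, 30]
After line 3 (b.append mutates the shared list): a = [13, 41, 30, 95], b = [13, 41, 30, 95]

[13, 41, 30, 95]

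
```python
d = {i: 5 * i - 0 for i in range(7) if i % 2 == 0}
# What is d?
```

{0: 0, 2: 10, 4: 20, 6: 30}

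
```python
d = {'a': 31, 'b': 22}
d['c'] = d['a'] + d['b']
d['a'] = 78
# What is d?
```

After line 1: d = {'a': 31, 'b': 22}
After line 2 (d['c'] = 31 + 22): d = {'a': 31, 'b': 22, 'c': 53}
After line 3: d = {'a': 78, 'b': 22, 'c': 53}

{'a': 78, 'b': 22, 'c': 53}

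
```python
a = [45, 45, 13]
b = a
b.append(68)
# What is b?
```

After line 1: a = [45, 45, 13]
After line 2 (b = a is an alias, same object): a = [45, 45, 13], b = [45, 45, 13]
After line 3 (b.append mutates the shared list): a = [45, 45, 13, 68], b = [45, 45, 13, 68]

[45, 45, 13, 68]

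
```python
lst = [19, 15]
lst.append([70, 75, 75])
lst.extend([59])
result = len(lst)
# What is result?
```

After line 1: lst = [19, 15]
After line 2 (append adds [70, 75, 75] as single element): lst = [19, 15, [70, 75, 75]]
After line 3 (extend unpacks [59], adds 59): lst = [19, 15, [70, 75, 75], 59]
After line 4: result = len(lst) = 4

4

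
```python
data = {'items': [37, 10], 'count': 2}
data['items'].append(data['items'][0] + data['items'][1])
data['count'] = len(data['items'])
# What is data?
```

After line 1: data = {'items': [37, 10], 'count': 2}
After line 2 (append 37 + 10 = 47): data = {'items': [37, 10, 47], 'count': 2}
After line 3 (count = len(items) = 3): data = {'items': [37, 10, 47], 'count': 3}

{'items': [37, 10, 47], 'count': 3}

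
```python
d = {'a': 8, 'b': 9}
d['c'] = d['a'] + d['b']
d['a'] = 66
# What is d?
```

After line 1: d = {'a': 8, 'b': 9}
After line 2 (d['c'] = 8 + 9): d = {'a': 8, 'b': 9, 'c': 17}
After line 3: d = {'a': 66, 'b': 9, 'c': 17}

{'a': 66, 'b': 9, 'c': 17}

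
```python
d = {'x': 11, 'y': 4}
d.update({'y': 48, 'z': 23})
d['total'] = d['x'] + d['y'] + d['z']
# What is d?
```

After line 1: d = {'x': 11, 'y': 4}
After line 2 (y overwritten, z added): d = {'x': 11, 'y': 48, 'z': 23}
After line 3 (total = 11 + 48 + 23 = 82): d = {'x': 11, 'y': 48, 'z': 23, 'total': 82}

{'x': 11, 'y': 48, 'z': 23, 'total': 82}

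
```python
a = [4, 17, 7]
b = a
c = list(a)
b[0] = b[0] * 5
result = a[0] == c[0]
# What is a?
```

After line 1: a = [4, 17, 7]
After line 2 (b = a, alias): a = [4, 17, 7], b = [4, 17, 7]
After line 3 (c = list(a) is a copy, new object): c = [4, 17, 7]
After line 4 (b[0] = 4 * 5 = 20; mutates shared a/b): a = b = [20, 17, 7], c = [4, 17, 7]
After line 5 (a[0] = 20, c[0] = 4; result = False)

[20, 17, 7]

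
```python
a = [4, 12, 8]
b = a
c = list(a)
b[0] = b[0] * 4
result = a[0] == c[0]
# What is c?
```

After line 1: a = [4, 12, 8]
After line 2 (b = a, alias): a = [4, 12, 8], b = [4, 12, 8]
After line 3 (c = list(a) is a copy, new object): c = [4, 12, 8]
After line 4 (b[0] = 4 * 4 = 16; mutates shared a/b): a = b = [16, 12, 8], c = [4, 12, 8]
After line 5 (a[0] = 16, c[0] = 4; result = False)

[4, 12, 8]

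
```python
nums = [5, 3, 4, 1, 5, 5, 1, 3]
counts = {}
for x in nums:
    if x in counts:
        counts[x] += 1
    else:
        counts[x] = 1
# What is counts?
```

Initial: counts = {}, nums = [5, 3, 4, 1, 5, 5, 1, 3]
See 5: counts = {5: 1}
See 3: counts = {5: 1, 3: 1}
See 4: counts = {5: 1, 3: 1, 4: 1}
See 1: counts = {5: 1, 3: 1, 4: 1, 1: 1}
See 5: counts = {5: 2, 3: 1, 4: 1, 1: 1}
See 5: counts = {5: 3, 3: 1, 4: 1, 1: 1}
See 1: counts = {5: 3, 3: 1, 4: 1, 1: 2}
See 3: counts = {5: 3, 3: 2, 4: 1, 1: 2}

{5: 3, 3: 2, 4: 1, 1: 2}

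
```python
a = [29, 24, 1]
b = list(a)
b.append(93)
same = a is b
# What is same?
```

After line 1: a = [29, 24, 1]
After line 2 (b = list(a) is a shallow copy, new object): a = [29, 24, 1], b = [29, 24, 1]
After line 3 (append only mutates b): a = [29, 24, 1], b = [29, 24, 1, 93]
After line 4 (same = a is b; different objects -> False): same = False

False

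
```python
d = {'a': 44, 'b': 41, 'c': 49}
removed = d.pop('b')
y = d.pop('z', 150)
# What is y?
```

After line 1: d = {'a': 44, 'b': 41, 'c': 49}
After line 2 (pop 'b' returns 41): d = {'a': 44, 'c': 49}, removed = 41
After line 3 (pop 'z' missing, returns default 150): d = {'a': 44, 'c': 49}, y = 150

150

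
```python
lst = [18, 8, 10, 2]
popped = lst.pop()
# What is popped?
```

2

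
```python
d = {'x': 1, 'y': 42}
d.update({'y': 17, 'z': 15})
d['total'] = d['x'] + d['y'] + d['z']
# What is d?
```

After line 1: d = {'x': 1, 'y': 42}
After line 2 (y overwritten, z added): d = {'x': 1, 'y': 17, 'z': 15}
After line 3 (total = 1 + 17 + 15 = 33): d = {'x': 1, 'y': 17, 'z': 15, 'total': 33}

{'x': 1, 'y': 17, 'z': 15, 'total': 33}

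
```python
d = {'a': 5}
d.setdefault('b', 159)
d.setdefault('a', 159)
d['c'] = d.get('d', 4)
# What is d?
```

After line 1: d = {'a': 5}
After line 2 (setdefault adds 'b'=159): d = {'a': 5, 'b': 159}
After line 3 (setdefault 'a' no-op, already exists): d = {'a': 5, 'b': 159}
After line 4 (get('d', 4) returns default since 'd' not in d): d = {'a': 5, 'b': 159, 'c': 4}

{'a': 5, 'b': 159, 'c': 4}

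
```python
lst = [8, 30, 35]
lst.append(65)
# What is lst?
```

[8, 30, 35, 65]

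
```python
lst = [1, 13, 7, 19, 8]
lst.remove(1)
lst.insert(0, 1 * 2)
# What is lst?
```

After line 1: lst = [1, 13, 7, 19, 8]
After line 2 (remove first 1): lst = [13, 7, 19, 8]
After line 3 (insert 2 at index 0): lst = [2, 13, 7, 19, 8]

[2, 13, 7, 19, 8]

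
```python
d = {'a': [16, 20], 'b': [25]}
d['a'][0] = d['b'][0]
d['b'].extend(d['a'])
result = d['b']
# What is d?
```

After line 1: d = {'a': [16, 20], 'b': [25]}
After line 2 (a[0] = b[0] = 25): d = {'a': [25, 20], 'b': [25]}
After line 3 (b.extend(a) appends [25, 20]): d = {'a': [25, 20], 'b': [25, 25, 20]}
After line 4: result = d['b'] = [25, 25, 20]

{'a': [25, 20], 'b': [25, 25, 20]}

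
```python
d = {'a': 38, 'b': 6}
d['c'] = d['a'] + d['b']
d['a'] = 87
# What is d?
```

After line 1: d = {'a': 38, 'b': 6}
After line 2 (d['c'] = 38 + 6): d = {'a': 38, 'b': 6, 'c': 44}
After line 3: d = {'a': 87, 'b': 6, 'c': 44}

{'a': 87, 'b': 6, 'c': 44}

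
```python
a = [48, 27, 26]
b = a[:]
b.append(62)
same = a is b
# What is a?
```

After line 1: a = [48, 27, 26]
After line 2 (b = a[:] is a shallow copy, new object): a = [48, 27, 26], b = [48, 27, 26]
After line 3 (append only mutates b): a = [48, 27, 26], b = [48, 27, 26, 62]
After line 4 (same = a is b; different objects -> False): same = False

[48, 27, 26]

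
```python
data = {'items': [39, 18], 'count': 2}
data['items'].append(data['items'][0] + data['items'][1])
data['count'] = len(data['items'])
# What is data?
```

After line 1: data = {'items': [39, 18], 'count': 2}
After line 2 (append 39 + 18 = 57): data = {'items': [39, 18, 57], 'count': 2}
After line 3 (count = len(items) = 3): data = {'items': [39, 18, 57], 'count': 3}

{'items': [39, 18, 57], 'count': 3}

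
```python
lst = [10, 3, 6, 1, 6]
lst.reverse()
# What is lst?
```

[6, 1, 6, 3, 10]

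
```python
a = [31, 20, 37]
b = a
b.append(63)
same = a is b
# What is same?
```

After line 1: a = [31, 20, 37]
After line 2 (b = a is an alias, same object): a = [31, 20, 37], b = [31, 20, 37]
After line 3 (b.append mutates the shared list): a = [31, 20, 37, 63], b = [31, 20, 37, 63]
After line 4 (same = a is b; same object -> True): same = True

True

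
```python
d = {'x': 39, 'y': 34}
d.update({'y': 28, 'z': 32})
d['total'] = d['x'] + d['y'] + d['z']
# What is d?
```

After line 1: d = {'x': 39, 'y': 34}
After line 2 (y overwritten, z added): d = {'x': 39, 'y': 28, 'z': 32}
After line 3 (total = 39 + 28 + 32 = 99): d = {'x': 39, 'y': 28, 'z': 32, 'total': 99}

{'x': 39, 'y': 28, 'z': 32, 'total': 99}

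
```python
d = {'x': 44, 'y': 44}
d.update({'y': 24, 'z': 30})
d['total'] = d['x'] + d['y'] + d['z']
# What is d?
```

After line 1: d = {'x': 44, 'y': 44}
After line 2 (y overwritten, z added): d = {'x': 44, 'y': 24, 'z': 30}
After line 3 (total = 44 + 24 + 30 = 98): d = {'x': 44, 'y': 24, 'z': 30, 'total': 98}

{'x': 44, 'y': 24, 'z': 30, 'total': 98}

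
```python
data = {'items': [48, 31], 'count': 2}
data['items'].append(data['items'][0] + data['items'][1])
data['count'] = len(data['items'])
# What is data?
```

After line 1: data = {'items': [48, 31], 'count': 2}
After line 2 (append 48 + 31 = 79): data = {'items': [48, 31, 79], 'count': 2}
After line 3 (count = len(items) = 3): data = {'items': [48, 31, 79], 'count': 3}

{'items': [48, 31, 79], 'count': 3}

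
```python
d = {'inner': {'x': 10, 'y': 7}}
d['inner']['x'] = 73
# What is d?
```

After line 1: d = {'inner': {'x': 10, 'y': 7}}
After line 2 (inner x overwritten): d = {'inner': {'x': 73, 'y': 7}}

{'inner': {'x': 73, 'y': 7}}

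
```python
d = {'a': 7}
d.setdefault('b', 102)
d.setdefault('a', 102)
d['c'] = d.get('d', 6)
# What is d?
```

After line 1: d = {'a': 7}
After line 2 (setdefault adds 'b'=102): d = {'a': 7, 'b': 102}
After line 3 (setdefault 'a' no-op, already exists): d = {'a': 7, 'b': 102}
After line 4 (get('d', 6) returns default since 'd' not in d): d = {'a': 7, 'b': 102, 'c': 6}

{'a': 7, 'b': 102, 'c': 6}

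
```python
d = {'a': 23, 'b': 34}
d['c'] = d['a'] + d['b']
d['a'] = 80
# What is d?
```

After line 1: d = {'a': 23, 'b': 34}
After line 2 (d['c'] = 23 + 34): d = {'a': 23, 'b': 34, 'c': 57}
After line 3: d = {'a': 80, 'b': 34, 'c': 57}

{'a': 80, 'b': 34, 'c': 57}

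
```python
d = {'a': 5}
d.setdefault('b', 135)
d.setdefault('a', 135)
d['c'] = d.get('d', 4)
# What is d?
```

After line 1: d = {'a': 5}
After line 2 (setdefault adds 'b'=135): d = {'a': 5, 'b': 135}
After line 3 (setdefault 'a' no-op, already exists): d = {'a': 5, 'b': 135}
After line 4 (get('d', 4) returns default since 'd' not in d): d = {'a': 5, 'b': 135, 'c': 4}

{'a': 5, 'b': 135, 'c': 4}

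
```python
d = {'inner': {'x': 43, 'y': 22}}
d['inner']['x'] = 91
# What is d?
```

After line 1: d = {'inner': {'x': 43, 'y': 22}}
After line 2 (inner x overwritten): d = {'inner': {'x': 91, 'y': 22}}

{'inner': {'x': 91, 'y': 22}}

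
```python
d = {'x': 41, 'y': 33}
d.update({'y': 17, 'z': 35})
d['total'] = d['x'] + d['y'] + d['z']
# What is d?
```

After line 1: d = {'x': 41, 'y': 33}
After line 2 (y overwritten, z added): d = {'x': 41, 'y': 17, 'z': 35}
After line 3 (total = 41 + 17 + 35 = 93): d = {'x': 41, 'y': 17, 'z': 35, 'total': 93}

{'x': 41, 'y': 17, 'z': 35, 'total': 93}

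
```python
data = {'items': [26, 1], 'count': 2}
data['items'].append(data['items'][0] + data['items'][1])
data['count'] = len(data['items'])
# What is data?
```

After line 1: data = {'items': [26, 1], 'count': 2}
After line 2 (append 26 + 1 = 27): data = {'items': [26, 1, 27], 'count': 2}
After line 3 (count = len(items) = 3): data = {'items': [26, 1, 27], 'count': 3}

{'items': [26, 1, 27], 'count': 3}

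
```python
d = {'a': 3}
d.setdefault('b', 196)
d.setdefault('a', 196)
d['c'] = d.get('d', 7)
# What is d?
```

After line 1: d = {'a': 3}
After line 2 (setdefault adds 'b'=196): d = {'a': 3, 'b': 196}
After line 3 (setdefault 'a' no-op, already exists): d = {'a': 3, 'b': 196}
After line 4 (get('d', 7) returns default since 'd' not in d): d = {'a': 3, 'b': 196, 'c': 7}

{'a': 3, 'b': 196, 'c': 7}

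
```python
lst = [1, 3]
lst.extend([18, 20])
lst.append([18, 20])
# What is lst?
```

After line 1: lst = [1, 3]
After line 2 (extend unpacks [18, 20]): lst = [1, 3, 18, 20]
After line 3 (append adds [18, 20] as single element): lst = [1, 3, 18, 20, [18, 20]]

[1, 3, 18, 20, [18, 20]]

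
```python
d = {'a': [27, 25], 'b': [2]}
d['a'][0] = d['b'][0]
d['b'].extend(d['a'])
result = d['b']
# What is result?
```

After line 1: d = {'a': [27, 25], 'b': [2]}
After line 2 (a[0] = b[0] = 2): d = {'a': [2, 25], 'b': [2]}
After line 3 (b.extend(a) appends [2, 25]): d = {'a': [2, 25], 'b': [2, 2, 25]}
After line 4: result = d['b'] = [2, 2, 25]

[2, 2, 25]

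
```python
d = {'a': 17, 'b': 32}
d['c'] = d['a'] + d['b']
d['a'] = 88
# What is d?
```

After line 1: d = {'a': 17, 'b': 32}
After line 2 (d['c'] = 17 + 32): d = {'a': 17, 'b': 32, 'c': 49}
After line 3: d = {'a': 88, 'b': 32, 'c': 49}

{'a': 88, 'b': 32, 'c': 49}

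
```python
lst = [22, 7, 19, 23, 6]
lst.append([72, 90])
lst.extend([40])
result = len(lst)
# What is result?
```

After line 1: lst = [22, 7, 19, 23, 6]
After line 2 (append adds [72, 90] as single element): lst = [22, 7, 19, 23, 6, [72, 90]]
After line 3 (extend unpacks [40], adds 40): lst = [22, 7, 19, 23, 6, [72, 90], 40]
After line 4: result = len(lst) = 7

7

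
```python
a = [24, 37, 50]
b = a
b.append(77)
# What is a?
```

After line 1: a = [24, 37, 50]
After line 2 (b = a is an alias, same object): a = [24, 37, 50], b = [24, 37, 50]
After line 3 (b.append mutates the shared list): a = [24, 37, 50, 77], b = [24, 37, 50, 77]

[24, 37, 50, 77]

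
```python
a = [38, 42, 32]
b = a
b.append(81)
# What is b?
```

After line 1: a = [38, 42, 32]
After line 2 (b = a is an alias, same object): a = [38, 42, 32], b = [38, 42, 32]
After line 3 (b.append mutates the shared list): a = [38, 42, 32, 81], b = [38, 42, 32, 81]

[38, 42, 32, 81]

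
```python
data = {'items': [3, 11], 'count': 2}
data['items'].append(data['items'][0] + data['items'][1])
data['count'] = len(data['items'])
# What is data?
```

After line 1: data = {'items': [3, 11], 'count': 2}
After line 2 (append 3 + 11 = 14): data = {'items': [3, 11, 14], 'count': 2}
After line 3 (count = len(items) = 3): data = {'items': [3, 11, 14], 'count': 3}

{'items': [3, 11, 14], 'count': 3}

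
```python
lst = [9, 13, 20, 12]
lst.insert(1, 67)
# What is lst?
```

[9, 67, 13, 20, 12]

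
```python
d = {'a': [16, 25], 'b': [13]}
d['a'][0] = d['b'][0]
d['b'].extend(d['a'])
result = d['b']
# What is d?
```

After line 1: d = {'a': [16, 25], 'b': [13]}
After line 2 (a[0] = b[0] = 13): d = {'a': [13, 25], 'b': [13]}
After line 3 (b.extend(a) appends [13, 25]): d = {'a': [13, 25], 'b': [13, 13, 25]}
After line 4: result = d['b'] = [13, 13, 25]

{'a': [13, 25], 'b': [13, 13, 25]}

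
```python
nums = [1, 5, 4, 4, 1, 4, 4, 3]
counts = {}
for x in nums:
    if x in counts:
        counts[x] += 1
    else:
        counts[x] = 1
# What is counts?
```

Initial: counts = {}, nums = [1, 5, 4, 4, 1, 4, 4, 3]
See 1: counts = {1: 1}
See 5: counts = {1: 1, 5: 1}
See 4: counts = {1: 1, 5: 1, 4: 1}
See 4: counts = {1: 1, 5: 1, 4: 2}
See 1: counts = {1: 2, 5: 1, 4: 2}
See 4: counts = {1: 2, 5: 1, 4: 3}
See 4: counts = {1: 2, 5: 1, 4: 4}
See 3: counts = {1: 2, 5: 1, 4: 4, 3: 1}

{1: 2, 5: 1, 4: 4, 3: 1}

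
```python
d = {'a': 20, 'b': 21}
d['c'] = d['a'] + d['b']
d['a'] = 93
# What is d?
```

After line 1: d = {'a': 20, 'b': 21}
After line 2 (d['c'] = 20 + 21): d = {'a': 20, 'b': 21, 'c': 41}
After line 3: d = {'a': 93, 'b': 21, 'c': 41}

{'a': 93, 'b': 21, 'c': 41}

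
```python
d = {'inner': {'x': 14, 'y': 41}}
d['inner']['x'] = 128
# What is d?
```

After line 1: d = {'inner': {'x': 14, 'y': 41}}
After line 2 (inner x overwritten): d = {'inner': {'x': 128, 'y': 41}}

{'inner': {'x': 128, 'y': 41}}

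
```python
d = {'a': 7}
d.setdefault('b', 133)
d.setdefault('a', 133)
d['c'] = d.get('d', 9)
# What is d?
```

After line 1: d = {'a': 7}
After line 2 (setdefault adds 'b'=133): d = {'a': 7, 'b': 133}
After line 3 (setdefault 'a' no-op, already exists): d = {'a': 7, 'b': 133}
After line 4 (get('d', 9) returns default since 'd' not in d): d = {'a': 7, 'b': 133, 'c': 9}

{'a': 7, 'b': 133, 'c': 9}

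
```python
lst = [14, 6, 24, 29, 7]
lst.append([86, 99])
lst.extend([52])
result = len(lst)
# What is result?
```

After line 1: lst = [14, 6, 24, 29, 7]
After line 2 (append adds [86, 99] as single element): lst = [14, 6, 24, 29, 7, [86, 99]]
After line 3 (extend unpacks [52], adds 52): lst = [14, 6, 24, 29, 7, [86, 99], 52]
After line 4: result = len(lst) = 7

7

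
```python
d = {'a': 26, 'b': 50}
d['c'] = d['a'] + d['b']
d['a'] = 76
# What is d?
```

After line 1: d = {'a': 26, 'b': 50}
After line 2 (d['c'] = 26 + 50): d = {'a': 26, 'b': 50, 'c': 76}
After line 3: d = {'a': 76, 'b': 50, 'c': 76}

{'a': 76, 'b': 50, 'c': 76}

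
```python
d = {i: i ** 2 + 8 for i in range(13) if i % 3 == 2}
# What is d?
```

{2: 12, 5: 33, 8: 72, 11: 129}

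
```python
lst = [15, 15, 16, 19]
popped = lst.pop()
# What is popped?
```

19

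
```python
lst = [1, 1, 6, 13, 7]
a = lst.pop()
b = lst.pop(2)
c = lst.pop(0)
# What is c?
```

After line 1: lst = [1, 1, 6, 13, 7]
After line 2 (pop() -> a = 7): lst = [1, 1, 6, 13]
After line 3 (pop(2) -> b = 6): lst = [1, 1, 13]
After line 4 (pop(0) -> c = 1): lst = [1, 13]

1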